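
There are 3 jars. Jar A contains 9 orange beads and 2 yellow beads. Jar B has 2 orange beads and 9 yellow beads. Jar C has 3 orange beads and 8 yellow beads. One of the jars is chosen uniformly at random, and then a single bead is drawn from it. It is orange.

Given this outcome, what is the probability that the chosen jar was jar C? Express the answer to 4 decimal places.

Compute the likelihood of this draw for each case: P(data | jar A) = (9/11) = 9/11; P(data | jar B) = (2/11) = 2/11; P(data | jar C) = (3/11) = 3/11.
The prior-weighted likelihoods are 1/3 · 9/11 = 3/11, 1/3 · 2/11 = 2/33, 1/3 · 3/11 = 1/11; with total 14/33.
By Bayes' rule, P(jar C | data) = (1/11) / (14/33) = 3/14.

0.2143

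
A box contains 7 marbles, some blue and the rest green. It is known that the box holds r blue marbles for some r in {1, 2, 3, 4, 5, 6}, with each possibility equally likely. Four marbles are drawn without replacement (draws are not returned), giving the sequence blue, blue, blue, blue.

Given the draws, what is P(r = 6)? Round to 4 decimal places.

The likelihood of the observed sequence under each hypothesis: P(data | r = 1) = (1/7)(0/6) = 0; P(data | r = 2) = (2/7)(1/6)(0/5) = 0; P(data | r = 3) = (3/7)(2/6)(1/5)(0/4) = 0; P(data | r = 4) = (4/7)(3/6)(2/5)(1/4) = 1/35; P(data | r = 5) = (5/7)(4/6)(3/5)(2/4) = 1/7; P(data | r = 6) = (6/7)(5/6)(4/5)(3/4) = 3/7.
Weighting by the prior gives 1/6 · 0 = 0, 1/6 · 0 = 0, 1/6 · 0 = 0, 1/6 · 1/35 = 1/210, 1/6 · 1/7 = 1/42, 1/6 · 3/7 = 1/14; with total 1/10.
So P(r = 6 | data) = (1/14) / (1/10) = 5/7.

0.7143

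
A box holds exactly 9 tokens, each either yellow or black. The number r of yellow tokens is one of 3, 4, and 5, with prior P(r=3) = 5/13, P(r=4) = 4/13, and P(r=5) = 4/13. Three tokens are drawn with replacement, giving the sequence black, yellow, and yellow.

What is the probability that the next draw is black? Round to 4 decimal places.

0.5410

Compute the likelihood of the observed sequence for each case: P(data | r = 3) = (6/9)(3/9)(3/9) = 0.074074; P(data | r = 4) = (5/9)(4/9)(4/9) = 0.10974; P(data | r = 5) = (4/9)(5/9)(5/9) = 0.13717.
The prior-weighted likelihoods are 5/13 · 0.074074 = 0.02849, 4/13 · 0.10974 = 0.033766, 4/13 · 0.13717 = 0.042207; these sum to 0.10446.
Normalising, the posterior is P(r = 3 | data) = 0.27273, P(r = 4 | data) = 0.32323, P(r = 5 | data) = 0.40404.
Averaging over the posterior, P(black next | data) = (2/3)(0.27273) + (5/9)(0.32323) + (4/9)(0.40404) = 0.54097.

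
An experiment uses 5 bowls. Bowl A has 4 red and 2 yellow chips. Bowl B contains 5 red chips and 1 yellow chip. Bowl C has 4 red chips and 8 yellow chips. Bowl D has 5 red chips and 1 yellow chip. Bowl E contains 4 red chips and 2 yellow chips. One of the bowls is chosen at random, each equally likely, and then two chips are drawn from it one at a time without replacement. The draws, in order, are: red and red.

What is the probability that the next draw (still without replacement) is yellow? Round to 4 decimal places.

0.3624

For each hypothesis, P(data | H) works out to: P(data | bowl A) = (4/6)(3/5) = 2/5; P(data | bowl B) = (5/6)(4/5) = 2/3; P(data | bowl C) = (4/12)(3/11) = 1/11; P(data | bowl D) = (5/6)(4/5) = 2/3; P(data | bowl E) = (4/6)(3/5) = 2/5.
Weighting by the prior gives 1/5 · 2/5 = 2/25, 1/5 · 2/3 = 2/15, 1/5 · 1/11 = 1/55, 1/5 · 2/3 = 2/15, 1/5 · 2/5 = 2/25; summing to 367/825.
The posterior is then P(bowl A | data) = 66/367, P(bowl B | data) = 110/367, P(bowl C | data) = 15/367, P(bowl D | data) = 110/367, P(bowl E | data) = 66/367.
Averaging over the posterior, P(yellow next | data) = (1/2)(66/367) + (1/4)(110/367) + (4/5)(15/367) + (1/4)(110/367) + (1/2)(66/367) = 133/367.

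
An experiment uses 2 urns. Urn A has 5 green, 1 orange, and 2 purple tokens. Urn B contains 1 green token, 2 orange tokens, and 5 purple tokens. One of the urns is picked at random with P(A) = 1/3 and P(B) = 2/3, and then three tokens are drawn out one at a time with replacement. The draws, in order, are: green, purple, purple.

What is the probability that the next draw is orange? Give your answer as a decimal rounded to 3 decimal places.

0.214

Compute the likelihood of the observed sequence for each case: P(data | urn A) = (5/8)(2/8)(2/8) = 5/128; P(data | urn B) = (1/8)(5/8)(5/8) = 25/512.
The prior-weighted likelihoods are 1/3 · 5/128 = 5/384, 2/3 · 25/512 = 25/768; with total 35/768.
Dividing through by the total gives posterior P(urn A | data) = 2/7, P(urn B | data) = 5/7.
So P(orange next | data) = Σ P(orange next | H) P(H | data) = (1/8)(2/7) + (1/4)(5/7) = 3/14.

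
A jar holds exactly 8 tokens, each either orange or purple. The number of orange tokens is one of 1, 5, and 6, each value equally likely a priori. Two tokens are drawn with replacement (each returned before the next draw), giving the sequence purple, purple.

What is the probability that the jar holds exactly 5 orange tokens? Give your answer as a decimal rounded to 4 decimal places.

0.1452

For each hypothesis, P(data | H) works out to: P(data | r = 1) = (7/8)(7/8) = 49/64; P(data | r = 5) = (3/8)(3/8) = 9/64; P(data | r = 6) = (2/8)(2/8) = 1/16.
Multiplying each by its prior: 1/3 · 49/64 = 49/192, 1/3 · 9/64 = 3/64, 1/3 · 1/16 = 1/48; summing to 31/96.
Therefore the posterior P(r = 5 | data) = (3/64) / (31/96) = 9/62.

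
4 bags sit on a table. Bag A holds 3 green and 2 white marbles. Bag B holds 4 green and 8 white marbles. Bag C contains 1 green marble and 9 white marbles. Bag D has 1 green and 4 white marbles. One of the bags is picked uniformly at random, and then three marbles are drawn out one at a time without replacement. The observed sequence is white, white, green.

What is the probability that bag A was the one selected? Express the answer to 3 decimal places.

Compute the likelihood of the observed sequence for each case: P(data | bag A) = (2/5)(1/4)(3/3) = 1/10; P(data | bag B) = (8/12)(7/11)(4/10) = 28/165; P(data | bag C) = (9/10)(8/9)(1/8) = 1/10; P(data | bag D) = (4/5)(3/4)(1/3) = 1/5.
Weighting by the prior gives 1/4 · 1/10 = 1/40, 1/4 · 28/165 = 7/165, 1/4 · 1/10 = 1/40, 1/4 · 1/5 = 1/20; these sum to 47/330.
So P(bag A | data) = (1/40) / (47/330) = 33/188.

0.176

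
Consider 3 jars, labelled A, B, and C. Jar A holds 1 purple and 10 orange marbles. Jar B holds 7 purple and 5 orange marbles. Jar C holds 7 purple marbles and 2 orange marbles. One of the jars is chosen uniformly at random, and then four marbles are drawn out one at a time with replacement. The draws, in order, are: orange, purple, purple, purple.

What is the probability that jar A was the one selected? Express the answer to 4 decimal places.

Compute the likelihood of the observed sequence for each case: P(data | jar A) = (10/11)(1/11)(1/11)(1/11) = 0.00068301; P(data | jar B) = (5/12)(7/12)(7/12)(7/12) = 0.082706; P(data | jar C) = (2/9)(7/9)(7/9)(7/9) = 0.10456.
Multiplying each by its prior: 1/3 · 0.00068301 = 0.00022767, 1/3 · 0.082706 = 0.027569, 1/3 · 0.10456 = 0.034852; with total 0.062649.
So P(jar A | data) = (0.00022767) / (0.062649) = 0.0036341.

0.0036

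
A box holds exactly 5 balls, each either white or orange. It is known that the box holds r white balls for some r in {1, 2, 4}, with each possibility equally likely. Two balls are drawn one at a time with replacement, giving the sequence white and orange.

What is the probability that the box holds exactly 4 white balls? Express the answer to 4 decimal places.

0.2857

For each hypothesis, P(data | H) works out to: P(data | r = 1) = (1/5)(4/5) = 4/25; P(data | r = 2) = (2/5)(3/5) = 6/25; P(data | r = 4) = (4/5)(1/5) = 4/25.
Multiplying each by its prior: 1/3 · 4/25 = 4/75, 1/3 · 6/25 = 2/25, 1/3 · 4/25 = 4/75; with total 14/75.
So P(r = 4 | data) = (4/75) / (14/75) = 2/7.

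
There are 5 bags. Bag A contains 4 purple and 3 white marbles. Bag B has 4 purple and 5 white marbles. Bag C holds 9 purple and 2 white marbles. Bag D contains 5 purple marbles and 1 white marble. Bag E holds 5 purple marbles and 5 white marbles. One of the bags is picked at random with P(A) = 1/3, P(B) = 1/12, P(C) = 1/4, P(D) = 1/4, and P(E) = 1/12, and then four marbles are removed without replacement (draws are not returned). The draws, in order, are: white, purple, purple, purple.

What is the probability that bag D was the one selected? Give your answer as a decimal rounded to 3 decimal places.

The likelihood of the observed sequence under each hypothesis: P(data | bag A) = (3/7)(4/6)(3/5)(2/4) = 0.085714; P(data | bag B) = (5/9)(4/8)(3/7)(2/6) = 0.039683; P(data | bag C) = (2/11)(9/10)(8/9)(7/8) = 0.12727; P(data | bag D) = (1/6)(5/5)(4/4)(3/3) = 0.16667; P(data | bag E) = (5/10)(5/9)(4/8)(3/7) = 0.059524.
Weighting by the prior gives 1/3 · 0.085714 = 0.028571, 1/12 · 0.039683 = 0.0033069, 1/4 · 0.12727 = 0.031818, 1/4 · 0.16667 = 0.041667, 1/12 · 0.059524 = 0.0049603; these sum to 0.11032.
By Bayes' rule, P(bag D | data) = (0.041667) / (0.11032) = 0.37768.

0.378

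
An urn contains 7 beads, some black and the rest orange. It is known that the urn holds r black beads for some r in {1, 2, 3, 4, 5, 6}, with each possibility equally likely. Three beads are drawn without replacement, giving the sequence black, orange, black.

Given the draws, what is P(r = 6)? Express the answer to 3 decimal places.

0.214

The likelihood of the observed sequence under each hypothesis: P(data | r = 1) = (1/7)(6/6)(0/5) = 0; P(data | r = 2) = (2/7)(5/6)(1/5) = 1/21; P(data | r = 3) = (3/7)(4/6)(2/5) = 4/35; P(data | r = 4) = (4/7)(3/6)(3/5) = 6/35; P(data | r = 5) = (5/7)(2/6)(4/5) = 4/21; P(data | r = 6) = (6/7)(1/6)(5/5) = 1/7.
Multiplying each by its prior: 1/6 · 0 = 0, 1/6 · 1/21 = 1/126, 1/6 · 4/35 = 2/105, 1/6 · 6/35 = 1/35, 1/6 · 4/21 = 2/63, 1/6 · 1/7 = 1/42; with total 1/9.
Hence P(r = 6 | data) = (1/42) / (1/9) = 3/14.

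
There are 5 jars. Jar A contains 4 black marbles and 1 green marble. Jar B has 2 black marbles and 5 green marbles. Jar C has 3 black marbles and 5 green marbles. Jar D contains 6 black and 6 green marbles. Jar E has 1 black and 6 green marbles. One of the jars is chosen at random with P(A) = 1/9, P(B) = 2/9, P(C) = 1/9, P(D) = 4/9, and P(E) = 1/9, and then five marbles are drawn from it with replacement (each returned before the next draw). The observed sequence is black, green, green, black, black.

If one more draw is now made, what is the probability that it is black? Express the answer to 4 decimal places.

0.4880

Compute the likelihood of the observed sequence for each case: P(data | jar A) = (4/5)(1/5)(1/5)(4/5)(4/5) = 0.02048; P(data | jar B) = (2/7)(5/7)(5/7)(2/7)(2/7) = 0.0119; P(data | jar C) = (3/8)(5/8)(5/8)(3/8)(3/8) = 0.020599; P(data | jar D) = (6/12)(6/12)(6/12)(6/12)(6/12) = 0.03125; P(data | jar E) = (1/7)(6/7)(6/7)(1/7)(1/7) = 0.002142.
The prior-weighted likelihoods are 1/9 · 0.02048 = 0.0022756, 2/9 · 0.0119 = 0.0026444, 1/9 · 0.020599 = 0.0022888, 4/9 · 0.03125 = 0.013889, 1/9 · 0.002142 = 0.000238; with total 0.021336.
Dividing through by the total gives posterior P(jar A | data) = 0.10666, P(jar B | data) = 0.12394, P(jar C | data) = 0.10728, P(jar D | data) = 0.65097, P(jar E | data) = 0.011155.
The predictive probability is P(black next | data) = (4/5)(0.10666) + (2/7)(0.12394) + (3/8)(0.10728) + (1/2)(0.65097) + (1/7)(0.011155) = 0.48804.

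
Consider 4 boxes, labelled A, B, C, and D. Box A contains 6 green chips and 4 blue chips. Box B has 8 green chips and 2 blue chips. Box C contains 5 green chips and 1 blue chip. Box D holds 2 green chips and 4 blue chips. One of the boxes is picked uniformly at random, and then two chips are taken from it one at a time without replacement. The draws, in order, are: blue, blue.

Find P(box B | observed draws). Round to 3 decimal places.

The likelihood of the observed sequence under each hypothesis: P(data | box A) = (4/10)(3/9) = 2/15; P(data | box B) = (2/10)(1/9) = 1/45; P(data | box C) = (1/6)(0/5) = 0; P(data | box D) = (4/6)(3/5) = 2/5.
Multiplying each by its prior: 1/4 · 2/15 = 1/30, 1/4 · 1/45 = 1/180, 1/4 · 0 = 0, 1/4 · 2/5 = 1/10; summing to 5/36.
By Bayes' rule, P(box B | data) = (1/180) / (5/36) = 1/25.

0.040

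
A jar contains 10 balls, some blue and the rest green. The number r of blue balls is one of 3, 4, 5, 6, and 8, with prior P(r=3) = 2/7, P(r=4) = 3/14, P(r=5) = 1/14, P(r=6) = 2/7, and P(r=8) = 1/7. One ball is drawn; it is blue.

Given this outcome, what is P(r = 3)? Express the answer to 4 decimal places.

Compute the likelihood of this draw for each case: P(data | r = 3) = (3/10) = 3/10; P(data | r = 4) = (4/10) = 2/5; P(data | r = 5) = (5/10) = 1/2; P(data | r = 6) = (6/10) = 3/5; P(data | r = 8) = (8/10) = 4/5.
The prior-weighted likelihoods are 2/7 · 3/10 = 3/35, 3/14 · 2/5 = 3/35, 1/14 · 1/2 = 1/28, 2/7 · 3/5 = 6/35, 1/7 · 4/5 = 4/35; summing to 69/140.
By Bayes' rule, P(r = 3 | data) = (3/35) / (69/140) = 4/23.

0.1739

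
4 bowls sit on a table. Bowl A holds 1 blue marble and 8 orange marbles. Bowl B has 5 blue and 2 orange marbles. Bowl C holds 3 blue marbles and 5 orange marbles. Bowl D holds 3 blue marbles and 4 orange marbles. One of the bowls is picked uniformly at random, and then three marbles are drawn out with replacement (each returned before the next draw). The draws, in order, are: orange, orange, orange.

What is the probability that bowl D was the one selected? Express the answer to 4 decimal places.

The likelihood of the observed sequence under each hypothesis: P(data | bowl A) = (8/9)(8/9)(8/9) = 0.70233; P(data | bowl B) = (2/7)(2/7)(2/7) = 0.023324; P(data | bowl C) = (5/8)(5/8)(5/8) = 0.24414; P(data | bowl D) = (4/7)(4/7)(4/7) = 0.18659.
Weighting by the prior gives 1/4 · 0.70233 = 0.17558, 1/4 · 0.023324 = 0.0058309, 1/4 · 0.24414 = 0.061035, 1/4 · 0.18659 = 0.046647; with total 0.2891.
By Bayes' rule, P(bowl D | data) = (0.046647) / (0.2891) = 0.16136.

0.1614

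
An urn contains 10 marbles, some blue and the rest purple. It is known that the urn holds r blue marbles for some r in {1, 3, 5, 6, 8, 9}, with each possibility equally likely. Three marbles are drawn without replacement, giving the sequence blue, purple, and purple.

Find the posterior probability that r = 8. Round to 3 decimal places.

0.041

The likelihood of the observed sequence under each hypothesis: P(data | r = 1) = (1/10)(9/9)(8/8) = 0.1; P(data | r = 3) = (3/10)(7/9)(6/8) = 0.175; P(data | r = 5) = (5/10)(5/9)(4/8) = 0.13889; P(data | r = 6) = (6/10)(4/9)(3/8) = 0.1; P(data | r = 8) = (8/10)(2/9)(1/8) = 0.022222; P(data | r = 9) = (9/10)(1/9)(0/8) = 0.
The prior-weighted likelihoods are 1/6 · 0.1 = 0.016667, 1/6 · 0.175 = 0.029167, 1/6 · 0.13889 = 0.023148, 1/6 · 0.1 = 0.016667, 1/6 · 0.022222 = 0.0037037, 1/6 · 0 = 0; with total 0.089352.
By Bayes' rule, P(r = 8 | data) = (0.0037037) / (0.089352) = 0.041451.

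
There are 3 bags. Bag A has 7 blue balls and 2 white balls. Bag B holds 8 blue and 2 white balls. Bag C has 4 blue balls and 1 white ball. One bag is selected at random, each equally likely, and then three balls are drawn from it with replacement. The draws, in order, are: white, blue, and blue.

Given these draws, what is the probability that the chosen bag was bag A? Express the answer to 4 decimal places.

Compute the likelihood of the observed sequence for each case: P(data | bag A) = (2/9)(7/9)(7/9) = 0.13443; P(data | bag B) = (2/10)(8/10)(8/10) = 0.128; P(data | bag C) = (1/5)(4/5)(4/5) = 0.128.
Multiplying each by its prior: 1/3 · 0.13443 = 0.04481, 1/3 · 0.128 = 0.042667, 1/3 · 0.128 = 0.042667; with total 0.13014.
Therefore the posterior P(bag A | data) = (0.04481) / (0.13014) = 0.34431.

0.3443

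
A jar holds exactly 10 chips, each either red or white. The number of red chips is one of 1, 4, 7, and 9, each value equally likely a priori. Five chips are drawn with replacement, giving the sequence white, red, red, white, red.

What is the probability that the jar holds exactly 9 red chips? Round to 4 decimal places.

For each hypothesis, P(data | H) works out to: P(data | r = 1) = (9/10)(1/10)(1/10)(9/10)(1/10) = 0.00081; P(data | r = 4) = (6/10)(4/10)(4/10)(6/10)(4/10) = 0.02304; P(data | r = 7) = (3/10)(7/10)(7/10)(3/10)(7/10) = 0.03087; P(data | r = 9) = (1/10)(9/10)(9/10)(1/10)(9/10) = 0.00729.
The prior-weighted likelihoods are 1/4 · 0.00081 = 0.0002025, 1/4 · 0.02304 = 0.00576, 1/4 · 0.03087 = 0.0077175, 1/4 · 0.00729 = 0.0018225; summing to 0.015503.
By Bayes' rule, P(r = 9 | data) = (0.0018225) / (0.015503) = 0.11756.

0.1176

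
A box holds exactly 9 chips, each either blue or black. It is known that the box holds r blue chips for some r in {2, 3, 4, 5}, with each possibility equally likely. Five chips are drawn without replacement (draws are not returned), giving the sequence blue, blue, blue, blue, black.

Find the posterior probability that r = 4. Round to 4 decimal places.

Compute the likelihood of the observed sequence for each case: P(data | r = 2) = (2/9)(1/8)(0/7) = 0; P(data | r = 3) = (3/9)(2/8)(1/7)(0/6) = 0; P(data | r = 4) = (4/9)(3/8)(2/7)(1/6)(5/5) = 1/126; P(data | r = 5) = (5/9)(4/8)(3/7)(2/6)(4/5) = 2/63.
Multiplying each by its prior: 1/4 · 0 = 0, 1/4 · 0 = 0, 1/4 · 1/126 = 1/504, 1/4 · 2/63 = 1/126; summing to 5/504.
So P(r = 4 | data) = (1/504) / (5/504) = 1/5.

0.2000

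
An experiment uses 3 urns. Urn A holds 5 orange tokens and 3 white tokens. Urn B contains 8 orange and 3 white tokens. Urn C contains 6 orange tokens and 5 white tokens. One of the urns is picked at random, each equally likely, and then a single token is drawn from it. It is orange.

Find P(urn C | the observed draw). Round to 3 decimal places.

0.287

The likelihood of this draw under each hypothesis: P(data | urn A) = (5/8) = 5/8; P(data | urn B) = (8/11) = 8/11; P(data | urn C) = (6/11) = 6/11.
Weighting by the prior gives 1/3 · 5/8 = 5/24, 1/3 · 8/11 = 8/33, 1/3 · 6/11 = 2/11; summing to 167/264.
Hence P(urn C | data) = (2/11) / (167/264) = 48/167.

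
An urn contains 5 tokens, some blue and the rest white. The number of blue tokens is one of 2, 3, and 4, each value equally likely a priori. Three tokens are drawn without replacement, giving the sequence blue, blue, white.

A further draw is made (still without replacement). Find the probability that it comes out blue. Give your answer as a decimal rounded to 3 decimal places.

0.600

Compute the likelihood of the observed sequence for each case: P(data | r = 2) = (2/5)(1/4)(3/3) = 1/10; P(data | r = 3) = (3/5)(2/4)(2/3) = 1/5; P(data | r = 4) = (4/5)(3/4)(1/3) = 1/5.
Multiplying each by its prior: 1/3 · 1/10 = 1/30, 1/3 · 1/5 = 1/15, 1/3 · 1/5 = 1/15; these sum to 1/6.
Dividing through by the total gives posterior P(r = 2 | data) = 1/5, P(r = 3 | data) = 2/5, P(r = 4 | data) = 2/5.
The predictive probability is P(blue next | data) = (0)(1/5) + (1/2)(2/5) + (1)(2/5) = 3/5.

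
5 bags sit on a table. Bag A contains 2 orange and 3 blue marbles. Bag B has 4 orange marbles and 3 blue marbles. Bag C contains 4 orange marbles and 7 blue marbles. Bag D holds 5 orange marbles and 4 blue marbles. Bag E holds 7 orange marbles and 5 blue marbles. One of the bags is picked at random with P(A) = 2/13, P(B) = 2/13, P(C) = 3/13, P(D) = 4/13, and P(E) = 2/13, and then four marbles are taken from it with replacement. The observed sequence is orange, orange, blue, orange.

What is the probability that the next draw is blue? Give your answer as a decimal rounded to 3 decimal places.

0.473

Under each hypothesis, the probability of the observed sequence is: P(data | bag A) = (2/5)(2/5)(3/5)(2/5) = 0.0384; P(data | bag B) = (4/7)(4/7)(3/7)(4/7) = 0.079967; P(data | bag C) = (4/11)(4/11)(7/11)(4/11) = 0.030599; P(data | bag D) = (5/9)(5/9)(4/9)(5/9) = 0.076208; P(data | bag E) = (7/12)(7/12)(5/12)(7/12) = 0.082706.
Multiplying each by its prior: 2/13 · 0.0384 = 0.0059077, 2/13 · 0.079967 = 0.012303, 3/13 · 0.030599 = 0.0070613, 4/13 · 0.076208 = 0.023449, 2/13 · 0.082706 = 0.012724; with total 0.061444.
The posterior is then P(bag A | data) = 0.096147, P(bag B | data) = 0.20022, P(bag C | data) = 0.11492, P(bag D | data) = 0.38162, P(bag E | data) = 0.20708.
Averaging over the posterior, P(blue next | data) = (3/5)(0.096147) + (3/7)(0.20022) + (7/11)(0.11492) + (4/9)(0.38162) + (5/12)(0.20708) = 0.47253.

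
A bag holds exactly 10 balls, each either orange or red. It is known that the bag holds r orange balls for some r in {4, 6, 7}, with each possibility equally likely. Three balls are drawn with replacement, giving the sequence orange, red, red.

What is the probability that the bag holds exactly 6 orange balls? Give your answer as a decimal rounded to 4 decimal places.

Compute the likelihood of the observed sequence for each case: P(data | r = 4) = (4/10)(6/10)(6/10) = 18/125; P(data | r = 6) = (6/10)(4/10)(4/10) = 12/125; P(data | r = 7) = (7/10)(3/10)(3/10) = 63/1000.
Multiplying each by its prior: 1/3 · 18/125 = 6/125, 1/3 · 12/125 = 4/125, 1/3 · 63/1000 = 21/1000; with total 101/1000.
Hence P(r = 6 | data) = (4/125) / (101/1000) = 32/101.

0.3168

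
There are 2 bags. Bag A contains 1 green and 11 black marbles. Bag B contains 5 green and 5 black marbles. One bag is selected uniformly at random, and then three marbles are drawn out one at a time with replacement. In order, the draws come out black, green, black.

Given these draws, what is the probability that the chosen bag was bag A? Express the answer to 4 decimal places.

Under each hypothesis, the probability of the observed sequence is: P(data | bag A) = (11/12)(1/12)(11/12) = 0.070023; P(data | bag B) = (5/10)(5/10)(5/10) = 0.125.
The prior-weighted likelihoods are 1/2 · 0.070023 = 0.035012, 1/2 · 0.125 = 0.0625; these sum to 0.097512.
By Bayes' rule, P(bag A | data) = (0.035012) / (0.097512) = 0.35905.

0.3591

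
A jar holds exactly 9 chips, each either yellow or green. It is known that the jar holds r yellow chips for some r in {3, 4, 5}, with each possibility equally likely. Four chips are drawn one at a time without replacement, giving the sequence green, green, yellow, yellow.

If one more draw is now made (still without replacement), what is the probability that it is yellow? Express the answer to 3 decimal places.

Compute the likelihood of the observed sequence for each case: P(data | r = 3) = (6/9)(5/8)(3/7)(2/6) = 5/84; P(data | r = 4) = (5/9)(4/8)(4/7)(3/6) = 5/63; P(data | r = 5) = (4/9)(3/8)(5/7)(4/6) = 5/63.
Weighting by the prior gives 1/3 · 5/84 = 5/252, 1/3 · 5/63 = 5/189, 1/3 · 5/63 = 5/189; these sum to 55/756.
The posterior is then P(r = 3 | data) = 3/11, P(r = 4 | data) = 4/11, P(r = 5 | data) = 4/11.
Averaging over the posterior, P(yellow next | data) = (1/5)(3/11) + (2/5)(4/11) + (3/5)(4/11) = 23/55.

0.418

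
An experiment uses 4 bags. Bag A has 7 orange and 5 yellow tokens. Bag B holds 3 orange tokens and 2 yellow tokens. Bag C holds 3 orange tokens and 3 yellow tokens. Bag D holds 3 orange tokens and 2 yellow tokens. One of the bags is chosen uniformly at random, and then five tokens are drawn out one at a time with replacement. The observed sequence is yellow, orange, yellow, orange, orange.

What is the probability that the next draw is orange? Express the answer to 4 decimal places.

0.5726

For each hypothesis, P(data | H) works out to: P(data | bag A) = (5/12)(7/12)(5/12)(7/12)(7/12) = 0.034461; P(data | bag B) = (2/5)(3/5)(2/5)(3/5)(3/5) = 0.03456; P(data | bag C) = (3/6)(3/6)(3/6)(3/6)(3/6) = 0.03125; P(data | bag D) = (2/5)(3/5)(2/5)(3/5)(3/5) = 0.03456.
Weighting by the prior gives 1/4 · 0.034461 = 0.0086153, 1/4 · 0.03456 = 0.00864, 1/4 · 0.03125 = 0.0078125, 1/4 · 0.03456 = 0.00864; with total 0.033708.
The posterior is then P(bag A | data) = 0.25559, P(bag B | data) = 0.25632, P(bag C | data) = 0.23177, P(bag D | data) = 0.25632.
Averaging over the posterior, P(orange next | data) = (7/12)(0.25559) + (3/5)(0.25632) + (1/2)(0.23177) + (3/5)(0.25632) = 0.57256.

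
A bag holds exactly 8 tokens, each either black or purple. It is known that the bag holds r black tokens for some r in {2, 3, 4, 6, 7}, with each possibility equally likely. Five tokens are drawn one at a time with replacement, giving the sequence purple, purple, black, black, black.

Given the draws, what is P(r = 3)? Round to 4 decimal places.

0.2113

The likelihood of the observed sequence under each hypothesis: P(data | r = 2) = (6/8)(6/8)(2/8)(2/8)(2/8) = 0.0087891; P(data | r = 3) = (5/8)(5/8)(3/8)(3/8)(3/8) = 0.020599; P(data | r = 4) = (4/8)(4/8)(4/8)(4/8)(4/8) = 0.03125; P(data | r = 6) = (2/8)(2/8)(6/8)(6/8)(6/8) = 0.026367; P(data | r = 7) = (1/8)(1/8)(7/8)(7/8)(7/8) = 0.010468.
The prior-weighted likelihoods are 1/5 · 0.0087891 = 0.0017578, 1/5 · 0.020599 = 0.0041199, 1/5 · 0.03125 = 0.00625, 1/5 · 0.026367 = 0.0052734, 1/5 · 0.010468 = 0.0020935; these sum to 0.019495.
Therefore the posterior P(r = 3 | data) = (0.0041199) / (0.019495) = 0.21133.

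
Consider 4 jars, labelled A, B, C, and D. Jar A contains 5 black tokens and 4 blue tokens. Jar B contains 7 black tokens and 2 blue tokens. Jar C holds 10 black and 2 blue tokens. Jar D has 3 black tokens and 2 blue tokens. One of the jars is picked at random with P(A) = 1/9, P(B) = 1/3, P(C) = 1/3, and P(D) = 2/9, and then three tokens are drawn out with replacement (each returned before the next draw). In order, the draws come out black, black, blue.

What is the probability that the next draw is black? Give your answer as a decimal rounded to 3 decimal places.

0.725

Under each hypothesis, the probability of the observed sequence is: P(data | jar A) = (5/9)(5/9)(4/9) = 0.13717; P(data | jar B) = (7/9)(7/9)(2/9) = 0.13443; P(data | jar C) = (10/12)(10/12)(2/12) = 0.11574; P(data | jar D) = (3/5)(3/5)(2/5) = 0.144.
The prior-weighted likelihoods are 1/9 · 0.13717 = 0.015242, 1/3 · 0.13443 = 0.04481, 1/3 · 0.11574 = 0.03858, 2/9 · 0.144 = 0.032; these sum to 0.13063.
The posterior is then P(jar A | data) = 0.11668, P(jar B | data) = 0.34303, P(jar C | data) = 0.29534, P(jar D | data) = 0.24496.
So P(black next | data) = Σ P(black next | H) P(H | data) = (5/9)(0.11668) + (7/9)(0.34303) + (5/6)(0.29534) + (3/5)(0.24496) = 0.72471.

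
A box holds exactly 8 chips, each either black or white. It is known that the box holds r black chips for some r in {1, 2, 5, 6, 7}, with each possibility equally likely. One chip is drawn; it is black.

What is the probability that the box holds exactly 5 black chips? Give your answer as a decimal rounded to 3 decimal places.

0.238

Under each hypothesis, the probability of this draw is: P(data | r = 1) = (1/8) = 1/8; P(data | r = 2) = (2/8) = 1/4; P(data | r = 5) = (5/8) = 5/8; P(data | r = 6) = (6/8) = 3/4; P(data | r = 7) = (7/8) = 7/8.
Weighting by the prior gives 1/5 · 1/8 = 1/40, 1/5 · 1/4 = 1/20, 1/5 · 5/8 = 1/8, 1/5 · 3/4 = 3/20, 1/5 · 7/8 = 7/40; summing to 21/40.
Hence P(r = 5 | data) = (1/8) / (21/40) = 5/21.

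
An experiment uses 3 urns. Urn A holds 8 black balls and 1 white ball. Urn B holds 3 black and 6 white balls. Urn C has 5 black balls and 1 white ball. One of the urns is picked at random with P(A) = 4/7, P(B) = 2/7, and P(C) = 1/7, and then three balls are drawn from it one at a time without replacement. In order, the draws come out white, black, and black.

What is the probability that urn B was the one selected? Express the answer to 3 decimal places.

Under each hypothesis, the probability of the observed sequence is: P(data | urn A) = (1/9)(8/8)(7/7) = 1/9; P(data | urn B) = (6/9)(3/8)(2/7) = 1/14; P(data | urn C) = (1/6)(5/5)(4/4) = 1/6.
Multiplying each by its prior: 4/7 · 1/9 = 4/63, 2/7 · 1/14 = 1/49, 1/7 · 1/6 = 1/42; these sum to 95/882.
Hence P(urn B | data) = (1/49) / (95/882) = 18/95.

0.189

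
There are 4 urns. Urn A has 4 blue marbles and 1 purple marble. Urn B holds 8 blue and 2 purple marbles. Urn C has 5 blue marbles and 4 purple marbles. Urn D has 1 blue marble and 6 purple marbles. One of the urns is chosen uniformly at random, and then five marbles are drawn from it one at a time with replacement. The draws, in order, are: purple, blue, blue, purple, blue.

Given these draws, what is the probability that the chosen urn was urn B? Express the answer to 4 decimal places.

Compute the likelihood of the observed sequence for each case: P(data | urn A) = (1/5)(4/5)(4/5)(1/5)(4/5) = 0.02048; P(data | urn B) = (2/10)(8/10)(8/10)(2/10)(8/10) = 0.02048; P(data | urn C) = (4/9)(5/9)(5/9)(4/9)(5/9) = 0.03387; P(data | urn D) = (6/7)(1/7)(1/7)(6/7)(1/7) = 0.002142.
Weighting by the prior gives 1/4 · 0.02048 = 0.00512, 1/4 · 0.02048 = 0.00512, 1/4 · 0.03387 = 0.0084675, 1/4 · 0.002142 = 0.00053549; these sum to 0.019243.
Therefore the posterior P(urn B | data) = (0.00512) / (0.019243) = 0.26607.

0.2661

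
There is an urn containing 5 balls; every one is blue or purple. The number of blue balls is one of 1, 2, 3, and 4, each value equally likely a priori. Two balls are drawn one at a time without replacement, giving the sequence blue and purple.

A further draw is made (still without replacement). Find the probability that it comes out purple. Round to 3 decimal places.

For each hypothesis, P(data | H) works out to: P(data | r = 1) = (1/5)(4/4) = 1/5; P(data | r = 2) = (2/5)(3/4) = 3/10; P(data | r = 3) = (3/5)(2/4) = 3/10; P(data | r = 4) = (4/5)(1/4) = 1/5.
The prior-weighted likelihoods are 1/4 · 1/5 = 1/20, 1/4 · 3/10 = 3/40, 1/4 · 3/10 = 3/40, 1/4 · 1/5 = 1/20; summing to 1/4.
Normalising, the posterior is P(r = 1 | data) = 1/5, P(r = 2 | data) = 3/10, P(r = 3 | data) = 3/10, P(r = 4 | data) = 1/5.
Averaging over the posterior, P(purple next | data) = (1)(1/5) + (2/3)(3/10) + (1/3)(3/10) + (0)(1/5) = 1/2.

0.500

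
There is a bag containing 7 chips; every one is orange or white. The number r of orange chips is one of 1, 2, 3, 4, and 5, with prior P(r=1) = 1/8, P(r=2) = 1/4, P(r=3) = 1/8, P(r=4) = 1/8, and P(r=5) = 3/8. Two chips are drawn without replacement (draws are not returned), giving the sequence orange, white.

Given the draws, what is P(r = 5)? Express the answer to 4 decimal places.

The likelihood of the observed sequence under each hypothesis: P(data | r = 1) = (1/7)(6/6) = 1/7; P(data | r = 2) = (2/7)(5/6) = 5/21; P(data | r = 3) = (3/7)(4/6) = 2/7; P(data | r = 4) = (4/7)(3/6) = 2/7; P(data | r = 5) = (5/7)(2/6) = 5/21.
Multiplying each by its prior: 1/8 · 1/7 = 1/56, 1/4 · 5/21 = 5/84, 1/8 · 2/7 = 1/28, 1/8 · 2/7 = 1/28, 3/8 · 5/21 = 5/56; summing to 5/21.
By Bayes' rule, P(r = 5 | data) = (5/56) / (5/21) = 3/8.

0.3750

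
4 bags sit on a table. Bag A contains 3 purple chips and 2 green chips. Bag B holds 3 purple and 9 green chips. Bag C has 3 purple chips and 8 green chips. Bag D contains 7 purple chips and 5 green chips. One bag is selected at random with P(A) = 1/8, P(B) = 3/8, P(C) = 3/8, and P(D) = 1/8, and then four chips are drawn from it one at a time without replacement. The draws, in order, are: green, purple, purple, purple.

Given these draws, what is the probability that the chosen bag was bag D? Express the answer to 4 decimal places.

For each hypothesis, P(data | H) works out to: P(data | bag A) = (2/5)(3/4)(2/3)(1/2) = 0.1; P(data | bag B) = (9/12)(3/11)(2/10)(1/9) = 0.0045455; P(data | bag C) = (8/11)(3/10)(2/9)(1/8) = 0.0060606; P(data | bag D) = (5/12)(7/11)(6/10)(5/9) = 0.088384.
Multiplying each by its prior: 1/8 · 0.1 = 0.0125, 3/8 · 0.0045455 = 0.0017045, 3/8 · 0.0060606 = 0.0022727, 1/8 · 0.088384 = 0.011048; summing to 0.027525.
Therefore the posterior P(bag D | data) = (0.011048) / (0.027525) = 0.40138.

0.4014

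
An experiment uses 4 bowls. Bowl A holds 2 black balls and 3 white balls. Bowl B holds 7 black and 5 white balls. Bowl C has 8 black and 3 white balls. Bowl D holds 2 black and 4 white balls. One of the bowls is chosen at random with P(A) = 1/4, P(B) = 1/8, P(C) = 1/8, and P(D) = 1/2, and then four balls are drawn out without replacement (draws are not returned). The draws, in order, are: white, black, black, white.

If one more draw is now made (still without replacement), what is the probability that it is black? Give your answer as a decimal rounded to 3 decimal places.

0.139

For each hypothesis, P(data | H) works out to: P(data | bowl A) = (3/5)(2/4)(1/3)(2/2) = 0.1; P(data | bowl B) = (5/12)(7/11)(6/10)(4/9) = 0.070707; P(data | bowl C) = (3/11)(8/10)(7/9)(2/8) = 0.042424; P(data | bowl D) = (4/6)(2/5)(1/4)(3/3) = 0.066667.
Weighting by the prior gives 1/4 · 0.1 = 0.025, 1/8 · 0.070707 = 0.0088384, 1/8 · 0.042424 = 0.005303, 1/2 · 0.066667 = 0.033333; summing to 0.072475.
Dividing through by the total gives posterior P(bowl A | data) = 0.34495, P(bowl B | data) = 0.12195, P(bowl C | data) = 0.073171, P(bowl D | data) = 0.45993.
So P(black next | data) = Σ P(black next | H) P(H | data) = (0)(0.34495) + (5/8)(0.12195) + (6/7)(0.073171) + (0)(0.45993) = 0.13894.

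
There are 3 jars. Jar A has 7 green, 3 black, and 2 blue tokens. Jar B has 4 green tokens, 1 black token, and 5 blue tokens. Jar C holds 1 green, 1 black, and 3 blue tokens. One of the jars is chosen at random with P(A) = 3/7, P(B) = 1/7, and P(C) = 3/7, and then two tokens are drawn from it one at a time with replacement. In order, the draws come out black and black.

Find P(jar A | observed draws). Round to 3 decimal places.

0.591

The likelihood of the observed sequence under each hypothesis: P(data | jar A) = (3/12)(3/12) = 0.0625; P(data | jar B) = (1/10)(1/10) = 0.01; P(data | jar C) = (1/5)(1/5) = 0.04.
The prior-weighted likelihoods are 3/7 · 0.0625 = 0.026786, 1/7 · 0.01 = 0.0014286, 3/7 · 0.04 = 0.017143; summing to 0.045357.
So P(jar A | data) = (0.026786) / (0.045357) = 0.59055.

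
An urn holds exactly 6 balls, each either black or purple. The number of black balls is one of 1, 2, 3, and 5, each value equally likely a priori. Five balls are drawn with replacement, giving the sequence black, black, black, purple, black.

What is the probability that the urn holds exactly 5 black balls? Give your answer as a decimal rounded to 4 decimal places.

0.6670

For each hypothesis, P(data | H) works out to: P(data | r = 1) = (1/6)(1/6)(1/6)(5/6)(1/6) = 0.000643; P(data | r = 2) = (2/6)(2/6)(2/6)(4/6)(2/6) = 0.0082305; P(data | r = 3) = (3/6)(3/6)(3/6)(3/6)(3/6) = 0.03125; P(data | r = 5) = (5/6)(5/6)(5/6)(1/6)(5/6) = 0.080376.
Multiplying each by its prior: 1/4 · 0.000643 = 0.00016075, 1/4 · 0.0082305 = 0.0020576, 1/4 · 0.03125 = 0.0078125, 1/4 · 0.080376 = 0.020094; summing to 0.030125.
So P(r = 5 | data) = (0.020094) / (0.030125) = 0.66702.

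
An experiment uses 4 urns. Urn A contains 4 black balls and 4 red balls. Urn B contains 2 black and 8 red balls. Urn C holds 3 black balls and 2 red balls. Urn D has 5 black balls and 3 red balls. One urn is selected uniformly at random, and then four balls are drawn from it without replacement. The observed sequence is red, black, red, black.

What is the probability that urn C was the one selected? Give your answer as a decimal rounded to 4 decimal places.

The likelihood of the observed sequence under each hypothesis: P(data | urn A) = (4/8)(4/7)(3/6)(3/5) = 3/35; P(data | urn B) = (8/10)(2/9)(7/8)(1/7) = 1/45; P(data | urn C) = (2/5)(3/4)(1/3)(2/2) = 1/10; P(data | urn D) = (3/8)(5/7)(2/6)(4/5) = 1/14.
Multiplying each by its prior: 1/4 · 3/35 = 3/140, 1/4 · 1/45 = 1/180, 1/4 · 1/10 = 1/40, 1/4 · 1/14 = 1/56; these sum to 22/315.
By Bayes' rule, P(urn C | data) = (1/40) / (22/315) = 63/176.

0.3580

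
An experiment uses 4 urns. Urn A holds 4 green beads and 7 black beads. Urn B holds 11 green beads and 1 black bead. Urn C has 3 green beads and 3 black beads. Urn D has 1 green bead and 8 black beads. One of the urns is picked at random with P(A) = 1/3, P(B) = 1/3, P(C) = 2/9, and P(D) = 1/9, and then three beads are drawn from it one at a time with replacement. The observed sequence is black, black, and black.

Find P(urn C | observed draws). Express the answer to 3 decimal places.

0.145

The likelihood of the observed sequence under each hypothesis: P(data | urn A) = (7/11)(7/11)(7/11) = 0.2577; P(data | urn B) = (1/12)(1/12)(1/12) = 0.0005787; P(data | urn C) = (3/6)(3/6)(3/6) = 0.125; P(data | urn D) = (8/9)(8/9)(8/9) = 0.70233.
Multiplying each by its prior: 1/3 · 0.2577 = 0.0859, 1/3 · 0.0005787 = 0.0001929, 2/9 · 0.125 = 0.027778, 1/9 · 0.70233 = 0.078037; summing to 0.19191.
Hence P(urn C | data) = (0.027778) / (0.19191) = 0.14475.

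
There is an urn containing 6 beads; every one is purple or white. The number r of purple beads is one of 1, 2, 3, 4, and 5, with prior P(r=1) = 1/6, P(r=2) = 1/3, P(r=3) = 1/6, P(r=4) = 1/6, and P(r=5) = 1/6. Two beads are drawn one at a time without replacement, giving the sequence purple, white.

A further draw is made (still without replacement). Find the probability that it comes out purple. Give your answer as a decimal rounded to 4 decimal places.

For each hypothesis, P(data | H) works out to: P(data | r = 1) = (1/6)(5/5) = 1/6; P(data | r = 2) = (2/6)(4/5) = 4/15; P(data | r = 3) = (3/6)(3/5) = 3/10; P(data | r = 4) = (4/6)(2/5) = 4/15; P(data | r = 5) = (5/6)(1/5) = 1/6.
The prior-weighted likelihoods are 1/6 · 1/6 = 1/36, 1/3 · 4/15 = 4/45, 1/6 · 3/10 = 1/20, 1/6 · 4/15 = 2/45, 1/6 · 1/6 = 1/36; summing to 43/180.
Normalising, the posterior is P(r = 1 | data) = 5/43, P(r = 2 | data) = 16/43, P(r = 3 | data) = 9/43, P(r = 4 | data) = 8/43, P(r = 5 | data) = 5/43.
So P(purple next | data) = Σ P(purple next | H) P(H | data) = (0)(5/43) + (1/4)(16/43) + (1/2)(9/43) + (3/4)(8/43) + (1)(5/43) = 39/86.

0.4535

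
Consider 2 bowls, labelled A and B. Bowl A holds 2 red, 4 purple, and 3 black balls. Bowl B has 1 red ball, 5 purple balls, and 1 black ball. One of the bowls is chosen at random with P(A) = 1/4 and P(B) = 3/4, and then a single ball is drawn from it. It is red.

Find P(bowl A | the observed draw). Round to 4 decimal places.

Under each hypothesis, the probability of this draw is: P(data | bowl A) = (2/9) = 2/9; P(data | bowl B) = (1/7) = 1/7.
Multiplying each by its prior: 1/4 · 2/9 = 1/18, 3/4 · 1/7 = 3/28; these sum to 41/252.
Therefore the posterior P(bowl A | data) = (1/18) / (41/252) = 14/41.

0.3415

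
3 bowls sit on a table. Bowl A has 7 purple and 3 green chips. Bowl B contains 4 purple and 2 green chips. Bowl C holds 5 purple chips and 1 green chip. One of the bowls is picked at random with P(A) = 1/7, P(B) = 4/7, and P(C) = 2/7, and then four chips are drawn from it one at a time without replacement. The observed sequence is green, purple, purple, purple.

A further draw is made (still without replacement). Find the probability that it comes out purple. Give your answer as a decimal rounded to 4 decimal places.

0.6891

For each hypothesis, P(data | H) works out to: P(data | bowl A) = (3/10)(7/9)(6/8)(5/7) = 1/8; P(data | bowl B) = (2/6)(4/5)(3/4)(2/3) = 2/15; P(data | bowl C) = (1/6)(5/5)(4/4)(3/3) = 1/6.
Weighting by the prior gives 1/7 · 1/8 = 1/56, 4/7 · 2/15 = 8/105, 2/7 · 1/6 = 1/21; with total 17/120.
The posterior is then P(bowl A | data) = 15/119, P(bowl B | data) = 64/119, P(bowl C | data) = 40/119.
So P(purple next | data) = Σ P(purple next | H) P(H | data) = (2/3)(15/119) + (1/2)(64/119) + (1)(40/119) = 82/119.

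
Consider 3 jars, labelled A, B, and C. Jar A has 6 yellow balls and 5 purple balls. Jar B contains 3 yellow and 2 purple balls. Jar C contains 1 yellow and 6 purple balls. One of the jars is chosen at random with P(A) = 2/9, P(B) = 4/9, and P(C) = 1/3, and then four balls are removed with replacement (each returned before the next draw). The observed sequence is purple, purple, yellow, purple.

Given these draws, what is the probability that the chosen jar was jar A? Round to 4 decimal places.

For each hypothesis, P(data | H) works out to: P(data | jar A) = (5/11)(5/11)(6/11)(5/11) = 0.051226; P(data | jar B) = (2/5)(2/5)(3/5)(2/5) = 0.0384; P(data | jar C) = (6/7)(6/7)(1/7)(6/7) = 0.089963.
Weighting by the prior gives 2/9 · 0.051226 = 0.011384, 4/9 · 0.0384 = 0.017067, 1/3 · 0.089963 = 0.029988; these sum to 0.058438.
So P(jar A | data) = (0.011384) / (0.058438) = 0.1948.

0.1948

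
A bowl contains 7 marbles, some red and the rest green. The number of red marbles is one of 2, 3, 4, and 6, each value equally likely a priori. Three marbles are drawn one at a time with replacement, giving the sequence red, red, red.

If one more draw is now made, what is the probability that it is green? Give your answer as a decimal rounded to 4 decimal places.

0.2522

Under each hypothesis, the probability of the observed sequence is: P(data | r = 2) = (2/7)(2/7)(2/7) = 0.023324; P(data | r = 3) = (3/7)(3/7)(3/7) = 0.078717; P(data | r = 4) = (4/7)(4/7)(4/7) = 0.18659; P(data | r = 6) = (6/7)(6/7)(6/7) = 0.62974.
Multiplying each by its prior: 1/4 · 0.023324 = 0.0058309, 1/4 · 0.078717 = 0.019679, 1/4 · 0.18659 = 0.046647, 1/4 · 0.62974 = 0.15743; with total 0.22959.
Normalising, the posterior is P(r = 2 | data) = 0.025397, P(r = 3 | data) = 0.085714, P(r = 4 | data) = 0.20317, P(r = 6 | data) = 0.68571.
Averaging over the posterior, P(green next | data) = (5/7)(0.025397) + (4/7)(0.085714) + (3/7)(0.20317) + (1/7)(0.68571) = 0.25215.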